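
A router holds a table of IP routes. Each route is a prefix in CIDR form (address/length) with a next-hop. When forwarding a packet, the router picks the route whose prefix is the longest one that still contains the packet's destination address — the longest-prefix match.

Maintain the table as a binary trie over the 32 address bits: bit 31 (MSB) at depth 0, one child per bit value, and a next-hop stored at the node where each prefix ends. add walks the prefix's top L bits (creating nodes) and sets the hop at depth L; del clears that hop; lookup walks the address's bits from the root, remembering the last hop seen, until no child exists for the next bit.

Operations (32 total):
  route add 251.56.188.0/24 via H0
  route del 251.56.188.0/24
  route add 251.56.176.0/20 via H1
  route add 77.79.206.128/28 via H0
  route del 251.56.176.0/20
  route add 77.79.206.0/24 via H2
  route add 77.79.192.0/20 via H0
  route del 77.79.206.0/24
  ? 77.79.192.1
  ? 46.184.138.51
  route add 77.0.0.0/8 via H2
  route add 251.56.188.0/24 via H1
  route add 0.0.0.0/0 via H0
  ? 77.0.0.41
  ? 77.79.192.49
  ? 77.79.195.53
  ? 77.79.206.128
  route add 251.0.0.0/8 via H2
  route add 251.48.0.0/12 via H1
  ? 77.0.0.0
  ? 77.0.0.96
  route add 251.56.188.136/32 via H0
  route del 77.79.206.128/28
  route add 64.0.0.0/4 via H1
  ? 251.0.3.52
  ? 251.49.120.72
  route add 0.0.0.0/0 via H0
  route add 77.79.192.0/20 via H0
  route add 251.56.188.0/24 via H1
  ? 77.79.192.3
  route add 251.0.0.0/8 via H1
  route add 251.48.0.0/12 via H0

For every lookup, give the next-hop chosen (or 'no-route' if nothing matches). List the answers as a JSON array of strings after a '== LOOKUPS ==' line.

Process each operation:
  add 251.56.188.0/24 -> H0 at depth 24
  del 251.56.188.0/24 (clear depth 24)
  add 251.56.176.0/20 -> H1 at depth 20
  add 77.79.206.128/28 -> H0 at depth 28
  del 251.56.176.0/20 (clear depth 20)
  add 77.79.206.0/24 -> H2 at depth 24
  add 77.79.192.0/20 -> H0 at depth 20
  del 77.79.206.0/24 (clear depth 24)
  Q 77.79.192.1: descend 01001101010011111100 ; hops seen [H0] ; pick H0
  Q 46.184.138.51: descend 0 ; hops seen [∅] ; pick no-route
  add 77.0.0.0/8 -> H2 at depth 8
  add 251.56.188.0/24 -> H1 at depth 24
  add 0.0.0.0/0 -> H0 at depth 0
  Q 77.0.0.41: descend 010011010 ; hops seen [H0,H2] ; pick H2
  Q 77.79.192.49: descend 01001101010011111100 ; hops seen [H0,H2,H0] ; pick H0
  Q 77.79.195.53: descend 01001101010011111100 ; hops seen [H0,H2,H0] ; pick H0
  Q 77.79.206.128: descend 0100110101001111110011101000 ; hops seen [H0,H2,H0,H0] ; pick H0
  add 251.0.0.0/8 -> H2 at depth 8
  add 251.48.0.0/12 -> H1 at depth 12
  Q 77.0.0.0: descend 010011010 ; hops seen [H0,H2] ; pick H2
  Q 77.0.0.96: descend 010011010 ; hops seen [H0,H2] ; pick H2
  add 251.56.188.136/32 -> H0 at depth 32
  del 77.79.206.128/28 (clear depth 28)
  add 64.0.0.0/4 -> H1 at depth 4
  Q 251.0.3.52: descend 1111101100 ; hops seen [H0,H2] ; pick H2
  Q 251.49.120.72: descend 111110110011 ; hops seen [H0,H2,H1] ; pick H1
  add 0.0.0.0/0 -> H0 at depth 0
  add 77.79.192.0/20 -> H0 at depth 20
  add 251.56.188.0/24 -> H1 at depth 24
  Q 77.79.192.3: descend 01001101010011111100 ; hops seen [H0,H1,H2,H0] ; pick H0
  add 251.0.0.0/8 -> H1 at depth 8
  add 251.48.0.0/12 -> H0 at depth 12

== LOOKUPS ==
["H0","no-route","H2","H0","H0","H0","H2","H2","H2","H1","H0"]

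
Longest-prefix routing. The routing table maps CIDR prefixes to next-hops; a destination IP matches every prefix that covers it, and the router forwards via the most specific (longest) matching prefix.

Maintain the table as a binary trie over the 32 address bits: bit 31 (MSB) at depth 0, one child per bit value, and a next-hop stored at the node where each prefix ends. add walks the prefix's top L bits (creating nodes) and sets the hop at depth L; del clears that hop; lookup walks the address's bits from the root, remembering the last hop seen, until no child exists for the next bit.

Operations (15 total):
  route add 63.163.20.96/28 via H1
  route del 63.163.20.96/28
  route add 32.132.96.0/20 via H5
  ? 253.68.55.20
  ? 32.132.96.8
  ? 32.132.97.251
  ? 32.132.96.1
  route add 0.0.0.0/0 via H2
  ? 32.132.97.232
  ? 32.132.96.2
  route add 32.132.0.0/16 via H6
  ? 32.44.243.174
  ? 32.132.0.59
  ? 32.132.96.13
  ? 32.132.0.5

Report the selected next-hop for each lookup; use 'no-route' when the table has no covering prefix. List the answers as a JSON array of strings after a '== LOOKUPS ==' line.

Apply in order:
  + 63.163.20.96/28 (H1) depth=28
  del 63.163.20.96/28 (clear depth 28)
  + 32.132.96.0/20 (H5) depth=20
  ? 253.68.55.20  path d0:-  best=no-route
  ? 32.132.96.8  path d0:-→d1:-→d2:-→d3:-→d4:-→d5:-→d6:-→d7:-→d8:-→d9:-→d10:-→d11:-→d12:-→d13:-→d14:-→d15:-→d16:-→d17:-→d18:-→d19:-→d20:H5  best=H5
  ? 32.132.97.251  path d0:-→d1:-→d2:-→d3:-→d4:-→d5:-→d6:-→d7:-→d8:-→d9:-→d10:-→d11:-→d12:-→d13:-→d14:-→d15:-→d16:-→d17:-→d18:-→d19:-→d20:H5  best=H5
  ? 32.132.96.1  path d0:-→d1:-→d2:-→d3:-→d4:-→d5:-→d6:-→d7:-→d8:-→d9:-→d10:-→d11:-→d12:-→d13:-→d14:-→d15:-→d16:-→d17:-→d18:-→d19:-→d20:H5  best=H5
  + 0.0.0.0/0 (H2) depth=0
  ? 32.132.97.232  path d0:H2→d1:-→d2:-→d3:-→d4:-→d5:-→d6:-→d7:-→d8:-→d9:-→d10:-→d11:-→d12:-→d13:-→d14:-→d15:-→d16:-→d17:-→d18:-→d19:-→d20:H5  best=H5
  ? 32.132.96.2  path d0:H2→d1:-→d2:-→d3:-→d4:-→d5:-→d6:-→d7:-→d8:-→d9:-→d10:-→d11:-→d12:-→d13:-→d14:-→d15:-→d16:-→d17:-→d18:-→d19:-→d20:H5  best=H5
  + 32.132.0.0/16 (H6) depth=16
  ? 32.44.243.174  path d0:H2→d1:-→d2:-→d3:-→d4:-→d5:-→d6:-→d7:-→d8:-  best=H2
  ? 32.132.0.59  path d0:H2→d1:-→d2:-→d3:-→d4:-→d5:-→d6:-→d7:-→d8:-→d9:-→d10:-→d11:-→d12:-→d13:-→d14:-→d15:-→d16:H6→d17:-  best=H6
  ? 32.132.96.13  path d0:H2→d1:-→d2:-→d3:-→d4:-→d5:-→d6:-→d7:-→d8:-→d9:-→d10:-→d11:-→d12:-→d13:-→d14:-→d15:-→d16:H6→d17:-→d18:-→d19:-→d20:H5  best=H5
  ? 32.132.0.5  path d0:H2→d1:-→d2:-→d3:-→d4:-→d5:-→d6:-→d7:-→d8:-→d9:-→d10:-→d11:-→d12:-→d13:-→d14:-→d15:-→d16:H6→d17:-  best=H6

== LOOKUPS ==
["no-route","H5","H5","H5","H5","H5","H2","H6","H5","H6"]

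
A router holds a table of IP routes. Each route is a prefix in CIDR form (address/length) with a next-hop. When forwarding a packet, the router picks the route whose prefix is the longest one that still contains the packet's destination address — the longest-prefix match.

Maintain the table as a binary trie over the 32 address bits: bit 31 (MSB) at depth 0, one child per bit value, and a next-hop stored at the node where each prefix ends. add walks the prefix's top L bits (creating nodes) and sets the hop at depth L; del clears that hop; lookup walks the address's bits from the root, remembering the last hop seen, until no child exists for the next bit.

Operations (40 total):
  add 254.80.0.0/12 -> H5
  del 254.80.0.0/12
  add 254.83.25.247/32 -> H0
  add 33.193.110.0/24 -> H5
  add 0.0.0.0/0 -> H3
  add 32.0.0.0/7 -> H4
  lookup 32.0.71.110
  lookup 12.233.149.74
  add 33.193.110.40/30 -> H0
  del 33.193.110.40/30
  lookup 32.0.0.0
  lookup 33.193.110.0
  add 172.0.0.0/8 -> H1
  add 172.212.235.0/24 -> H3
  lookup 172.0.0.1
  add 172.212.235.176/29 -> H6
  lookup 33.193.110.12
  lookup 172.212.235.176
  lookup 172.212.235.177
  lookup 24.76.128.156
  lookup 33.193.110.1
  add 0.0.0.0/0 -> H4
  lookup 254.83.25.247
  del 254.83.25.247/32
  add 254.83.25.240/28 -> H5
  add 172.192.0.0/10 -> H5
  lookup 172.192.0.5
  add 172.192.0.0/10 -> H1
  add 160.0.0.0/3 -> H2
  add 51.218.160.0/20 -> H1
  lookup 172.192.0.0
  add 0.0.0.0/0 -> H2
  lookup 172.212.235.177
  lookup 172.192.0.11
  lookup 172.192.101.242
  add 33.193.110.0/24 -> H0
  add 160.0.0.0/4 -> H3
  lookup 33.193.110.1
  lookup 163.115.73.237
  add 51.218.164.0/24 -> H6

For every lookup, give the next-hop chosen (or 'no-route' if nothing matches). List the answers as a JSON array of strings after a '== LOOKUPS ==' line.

Apply in order:
  add 254.80.0.0/12 -> H5 at depth 12
  del 254.80.0.0/12 (clear depth 12)
  add 254.83.25.247/32 -> H0 at depth 32
  add 33.193.110.0/24 -> H5 at depth 24
  add 0.0.0.0/0 -> H3 at depth 0
  add 32.0.0.0/7 -> H4 at depth 7
  ? 32.0.71.110  path d0:H3→d1:-→d2:-→d3:-→d4:-→d5:-→d6:-→d7:H4  best=H4
  ? 12.233.149.74  path d0:H3→d1:-→d2:-  best=H3
  add 33.193.110.40/30 -> H0 at depth 30
  del 33.193.110.40/30 (clear depth 30)
  ? 32.0.0.0  path d0:H3→d1:-→d2:-→d3:-→d4:-→d5:-→d6:-→d7:H4  best=H4
  ? 33.193.110.0  path d0:H3→d1:-→d2:-→d3:-→d4:-→d5:-→d6:-→d7:H4→d8:-→d9:-→d10:-→d11:-→d12:-→d13:-→d14:-→d15:-→d16:-→d17:-→d18:-→d19:-→d20:-→d21:-→d22:-→d23:-→d24:H5→d25:-→d26:-  best=H5
  add 172.0.0.0/8 -> H1 at depth 8
  add 172.212.235.0/24 -> H3 at depth 24
  ? 172.0.0.1  path d0:H3→d1:-→d2:-→d3:-→d4:-→d5:-→d6:-→d7:-→d8:H1  best=H1
  add 172.212.235.176/29 -> H6 at depth 29
  ? 33.193.110.12  path d0:H3→d1:-→d2:-→d3:-→d4:-→d5:-→d6:-→d7:H4→d8:-→d9:-→d10:-→d11:-→d12:-→d13:-→d14:-→d15:-→d16:-→d17:-→d18:-→d19:-→d20:-→d21:-→d22:-→d23:-→d24:H5→d25:-→d26:-  best=H5
  ? 172.212.235.176  path d0:H3→d1:-→d2:-→d3:-→d4:-→d5:-→d6:-→d7:-→d8:H1→d9:-→d10:-→d11:-→d12:-→d13:-→d14:-→d15:-→d16:-→d17:-→d18:-→d19:-→d20:-→d21:-→d22:-→d23:-→d24:H3→d25:-→d26:-→d27:-→d28:-→d29:H6  best=H6
  ? 172.212.235.177  path d0:H3→d1:-→d2:-→d3:-→d4:-→d5:-→d6:-→d7:-→d8:H1→d9:-→d10:-→d11:-→d12:-→d13:-→d14:-→d15:-→d16:-→d17:-→d18:-→d19:-→d20:-→d21:-→d22:-→d23:-→d24:H3→d25:-→d26:-→d27:-→d28:-→d29:H6  best=H6
  ? 24.76.128.156  path d0:H3→d1:-→d2:-  best=H3
  ? 33.193.110.1  path d0:H3→d1:-→d2:-→d3:-→d4:-→d5:-→d6:-→d7:H4→d8:-→d9:-→d10:-→d11:-→d12:-→d13:-→d14:-→d15:-→d16:-→d17:-→d18:-→d19:-→d20:-→d21:-→d22:-→d23:-→d24:H5→d25:-→d26:-  best=H5
  add 0.0.0.0/0 -> H4 at depth 0
  ? 254.83.25.247  path d0:H4→d1:-→d2:-→d3:-→d4:-→d5:-→d6:-→d7:-→d8:-→d9:-→d10:-→d11:-→d12:-→d13:-→d14:-→d15:-→d16:-→d17:-→d18:-→d19:-→d20:-→d21:-→d22:-→d23:-→d24:-→d25:-→d26:-→d27:-→d28:-→d29:-→d30:-→d31:-→d32:H0  best=H0
  del 254.83.25.247/32 (clear depth 32)
  add 254.83.25.240/28 -> H5 at depth 28
  add 172.192.0.0/10 -> H5 at depth 10
  ? 172.192.0.5  path d0:H4→d1:-→d2:-→d3:-→d4:-→d5:-→d6:-→d7:-→d8:H1→d9:-→d10:H5→d11:-  best=H5
  add 172.192.0.0/10 -> H1 at depth 10
  add 160.0.0.0/3 -> H2 at depth 3
  add 51.218.160.0/20 -> H1 at depth 20
  ? 172.192.0.0  path d0:H4→d1:-→d2:-→d3:H2→d4:-→d5:-→d6:-→d7:-→d8:H1→d9:-→d10:H1→d11:-  best=H1
  add 0.0.0.0/0 -> H2 at depth 0
  ? 172.212.235.177  path d0:H2→d1:-→d2:-→d3:H2→d4:-→d5:-→d6:-→d7:-→d8:H1→d9:-→d10:H1→d11:-→d12:-→d13:-→d14:-→d15:-→d16:-→d17:-→d18:-→d19:-→d20:-→d21:-→d22:-→d23:-→d24:H3→d25:-→d26:-→d27:-→d28:-→d29:H6  best=H6
  ? 172.192.0.11  path d0:H2→d1:-→d2:-→d3:H2→d4:-→d5:-→d6:-→d7:-→d8:H1→d9:-→d10:H1→d11:-  best=H1
  ? 172.192.101.242  path d0:H2→d1:-→d2:-→d3:H2→d4:-→d5:-→d6:-→d7:-→d8:H1→d9:-→d10:H1→d11:-  best=H1
  add 33.193.110.0/24 -> H0 at depth 24
  add 160.0.0.0/4 -> H3 at depth 4
  ? 33.193.110.1  path d0:H2→d1:-→d2:-→d3:-→d4:-→d5:-→d6:-→d7:H4→d8:-→d9:-→d10:-→d11:-→d12:-→d13:-→d14:-→d15:-→d16:-→d17:-→d18:-→d19:-→d20:-→d21:-→d22:-→d23:-→d24:H0→d25:-→d26:-  best=H0
  ? 163.115.73.237  path d0:H2→d1:-→d2:-→d3:H2→d4:H3  best=H3
  add 51.218.164.0/24 -> H6 at depth 24

== LOOKUPS ==
["H4","H3","H4","H5","H1","H5","H6","H6","H3","H5","H0","H5","H1","H6","H1","H1","H0","H3"]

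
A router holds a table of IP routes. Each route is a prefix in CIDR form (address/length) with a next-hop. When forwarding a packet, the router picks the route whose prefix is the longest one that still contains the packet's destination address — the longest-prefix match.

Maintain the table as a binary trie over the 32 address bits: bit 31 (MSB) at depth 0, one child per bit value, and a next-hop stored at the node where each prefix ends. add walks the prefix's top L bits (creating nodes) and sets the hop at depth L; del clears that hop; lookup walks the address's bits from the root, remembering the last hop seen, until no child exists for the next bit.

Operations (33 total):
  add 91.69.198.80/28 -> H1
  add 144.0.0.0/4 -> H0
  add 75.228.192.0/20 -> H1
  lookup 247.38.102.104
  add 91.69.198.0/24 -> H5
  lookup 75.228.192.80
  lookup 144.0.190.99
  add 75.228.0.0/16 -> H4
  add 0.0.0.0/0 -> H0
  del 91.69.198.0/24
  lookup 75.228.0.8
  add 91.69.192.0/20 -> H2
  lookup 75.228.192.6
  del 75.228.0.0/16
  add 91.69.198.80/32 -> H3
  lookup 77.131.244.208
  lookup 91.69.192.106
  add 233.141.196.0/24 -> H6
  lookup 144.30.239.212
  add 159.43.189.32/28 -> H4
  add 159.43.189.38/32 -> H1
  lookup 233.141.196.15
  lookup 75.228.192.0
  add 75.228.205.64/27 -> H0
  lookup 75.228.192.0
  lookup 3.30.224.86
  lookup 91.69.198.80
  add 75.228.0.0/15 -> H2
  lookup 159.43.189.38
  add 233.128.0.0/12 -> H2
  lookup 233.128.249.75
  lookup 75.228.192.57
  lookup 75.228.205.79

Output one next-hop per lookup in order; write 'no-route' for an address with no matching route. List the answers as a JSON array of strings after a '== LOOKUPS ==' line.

Process each operation:
  add 91.69.198.80/28 -> H1 at depth 28
  add 144.0.0.0/4 -> H0 at depth 4
  add 75.228.192.0/20 -> H1 at depth 20
  Q 247.38.102.104: descend 1 ; hops seen [∅] ; pick no-route
  add 91.69.198.0/24 -> H5 at depth 24
  Q 75.228.192.80: descend 01001011111001001100 ; hops seen [H1] ; pick H1
  Q 144.0.190.99: descend 1001 ; hops seen [H0] ; pick H0
  add 75.228.0.0/16 -> H4 at depth 16
  add 0.0.0.0/0 -> H0 at depth 0
  del 91.69.198.0/24 (clear depth 24)
  Q 75.228.0.8: descend 0100101111100100 ; hops seen [H0,H4] ; pick H4
  add 91.69.192.0/20 -> H2 at depth 20
  Q 75.228.192.6: descend 01001011111001001100 ; hops seen [H0,H4,H1] ; pick H1
  del 75.228.0.0/16 (clear depth 16)
  add 91.69.198.80/32 -> H3 at depth 32
  Q 77.131.244.208: descend 01001 ; hops seen [H0] ; pick H0
  Q 91.69.192.106: descend 010110110100010111000 ; hops seen [H0,H2] ; pick H2
  add 233.141.196.0/24 -> H6 at depth 24
  Q 144.30.239.212: descend 1001 ; hops seen [H0,H0] ; pick H0
  add 159.43.189.32/28 -> H4 at depth 28
  add 159.43.189.38/32 -> H1 at depth 32
  Q 233.141.196.15: descend 111010011000110111000100 ; hops seen [H0,H6] ; pick H6
  Q 75.228.192.0: descend 01001011111001001100 ; hops seen [H0,H1] ; pick H1
  add 75.228.205.64/27 -> H0 at depth 27
  Q 75.228.192.0: descend 01001011111001001100 ; hops seen [H0,H1] ; pick H1
  Q 3.30.224.86: descend 0 ; hops seen [H0] ; pick H0
  Q 91.69.198.80: descend 01011011010001011100011001010000 ; hops seen [H0,H2,H1,H3] ; pick H3
  add 75.228.0.0/15 -> H2 at depth 15
  Q 159.43.189.38: descend 10011111001010111011110100100110 ; hops seen [H0,H0,H4,H1] ; pick H1
  add 233.128.0.0/12 -> H2 at depth 12
  Q 233.128.249.75: descend 111010011000 ; hops seen [H0,H2] ; pick H2
  Q 75.228.192.57: descend 01001011111001001100 ; hops seen [H0,H2,H1] ; pick H1
  Q 75.228.205.79: descend 010010111110010011001101010 ; hops seen [H0,H2,H1,H0] ; pick H0

== LOOKUPS ==
["no-route","H1","H0","H4","H1","H0","H2","H0","H6","H1","H1","H0","H3","H1","H2","H1","H0"]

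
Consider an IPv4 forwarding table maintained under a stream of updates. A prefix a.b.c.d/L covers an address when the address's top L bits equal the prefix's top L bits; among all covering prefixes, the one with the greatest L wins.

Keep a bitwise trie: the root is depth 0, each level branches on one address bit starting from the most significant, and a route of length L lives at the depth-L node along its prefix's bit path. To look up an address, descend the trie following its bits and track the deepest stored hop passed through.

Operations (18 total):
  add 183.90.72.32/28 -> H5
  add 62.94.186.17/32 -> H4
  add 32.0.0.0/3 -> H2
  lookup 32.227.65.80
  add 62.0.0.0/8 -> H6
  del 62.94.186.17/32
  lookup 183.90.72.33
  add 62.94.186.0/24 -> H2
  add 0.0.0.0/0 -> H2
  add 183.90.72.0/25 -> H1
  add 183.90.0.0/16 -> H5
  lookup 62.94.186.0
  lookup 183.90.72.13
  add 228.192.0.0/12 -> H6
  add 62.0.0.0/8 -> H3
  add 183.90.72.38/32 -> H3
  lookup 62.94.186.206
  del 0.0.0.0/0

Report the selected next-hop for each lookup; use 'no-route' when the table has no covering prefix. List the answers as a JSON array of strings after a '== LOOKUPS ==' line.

Process each operation:
  add 183.90.72.32/28 -> H5 at depth 28
  add 62.94.186.17/32 -> H4 at depth 32
  add 32.0.0.0/3 -> H2 at depth 3
  Q 32.227.65.80: descend 001 ; hops seen [H2] ; pick H2
  add 62.0.0.0/8 -> H6 at depth 8
  del 62.94.186.17/32 (clear depth 32)
  Q 183.90.72.33: descend 1011011101011010010010000010 ; hops seen [H5] ; pick H5
  add 62.94.186.0/24 -> H2 at depth 24
  add 0.0.0.0/0 -> H2 at depth 0
  add 183.90.72.0/25 -> H1 at depth 25
  add 183.90.0.0/16 -> H5 at depth 16
  Q 62.94.186.0: descend 001111100101111010111010000 ; hops seen [H2,H2,H6,H2] ; pick H2
  Q 183.90.72.13: descend 10110111010110100100100000 ; hops seen [H2,H5,H1] ; pick H1
  add 228.192.0.0/12 -> H6 at depth 12
  add 62.0.0.0/8 -> H3 at depth 8
  add 183.90.72.38/32 -> H3 at depth 32
  Q 62.94.186.206: descend 001111100101111010111010 ; hops seen [H2,H2,H3,H2] ; pick H2
  del 0.0.0.0/0 (clear depth 0)

== LOOKUPS ==
["H2","H5","H2","H1","H2"]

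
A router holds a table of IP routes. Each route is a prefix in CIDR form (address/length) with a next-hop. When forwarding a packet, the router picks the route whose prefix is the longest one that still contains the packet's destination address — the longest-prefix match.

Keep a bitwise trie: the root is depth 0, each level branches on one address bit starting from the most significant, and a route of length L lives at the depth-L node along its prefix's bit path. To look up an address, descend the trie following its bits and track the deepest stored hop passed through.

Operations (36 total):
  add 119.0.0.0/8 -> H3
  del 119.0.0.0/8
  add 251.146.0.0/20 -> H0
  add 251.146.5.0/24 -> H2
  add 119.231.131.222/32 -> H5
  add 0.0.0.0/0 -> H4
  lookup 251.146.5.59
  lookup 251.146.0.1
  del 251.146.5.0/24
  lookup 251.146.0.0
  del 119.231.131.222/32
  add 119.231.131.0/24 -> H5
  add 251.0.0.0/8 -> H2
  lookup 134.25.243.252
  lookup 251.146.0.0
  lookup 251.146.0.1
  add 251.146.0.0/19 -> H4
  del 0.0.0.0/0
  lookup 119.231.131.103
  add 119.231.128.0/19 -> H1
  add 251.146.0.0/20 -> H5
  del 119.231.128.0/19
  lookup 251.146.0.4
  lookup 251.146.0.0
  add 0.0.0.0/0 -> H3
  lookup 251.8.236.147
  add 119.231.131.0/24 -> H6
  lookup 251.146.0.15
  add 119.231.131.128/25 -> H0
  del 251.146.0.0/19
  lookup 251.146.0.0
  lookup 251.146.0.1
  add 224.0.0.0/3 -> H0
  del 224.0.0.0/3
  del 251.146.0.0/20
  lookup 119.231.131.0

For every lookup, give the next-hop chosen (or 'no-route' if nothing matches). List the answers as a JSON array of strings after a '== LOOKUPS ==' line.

Process each operation:
  + 119.0.0.0/8 (H3) depth=8
  - 119.0.0.0/8 clear@8
  + 251.146.0.0/20 (H0) depth=20
  + 251.146.5.0/24 (H2) depth=24
  + 119.231.131.222/32 (H5) depth=32
  + 0.0.0.0/0 (H4) depth=0
  lookup 251.146.5.59: bits 111110111001001000000101 walk d0:H4→d1:-→d2:-→d3:-→d4:-→d5:-→d6:-→d7:-→d8:-→d9:-→d10:-→d11:-→d12:-→d13:-→d14:-→d15:-→d16:-→d17:-→d18:-→d19:-→d20:H0→d21:-→d22:-→d23:-→d24:H2 -> H2
  lookup 251.146.0.1: bits 111110111001001000000 walk d0:H4→d1:-→d2:-→d3:-→d4:-→d5:-→d6:-→d7:-→d8:-→d9:-→d10:-→d11:-→d12:-→d13:-→d14:-→d15:-→d16:-→d17:-→d18:-→d19:-→d20:H0→d21:- -> H0
  - 251.146.5.0/24 clear@24
  lookup 251.146.0.0: bits 111110111001001000000 walk d0:H4→d1:-→d2:-→d3:-→d4:-→d5:-→d6:-→d7:-→d8:-→d9:-→d10:-→d11:-→d12:-→d13:-→d14:-→d15:-→d16:-→d17:-→d18:-→d19:-→d20:H0→d21:- -> H0
  - 119.231.131.222/32 clear@32
  + 119.231.131.0/24 (H5) depth=24
  + 251.0.0.0/8 (H2) depth=8
  lookup 134.25.243.252: bits 1 walk d0:H4→d1:- -> H4
  lookup 251.146.0.0: bits 111110111001001000000 walk d0:H4→d1:-→d2:-→d3:-→d4:-→d5:-→d6:-→d7:-→d8:H2→d9:-→d10:-→d11:-→d12:-→d13:-→d14:-→d15:-→d16:-→d17:-→d18:-→d19:-→d20:H0→d21:- -> H0
  lookup 251.146.0.1: bits 111110111001001000000 walk d0:H4→d1:-→d2:-→d3:-→d4:-→d5:-→d6:-→d7:-→d8:H2→d9:-→d10:-→d11:-→d12:-→d13:-→d14:-→d15:-→d16:-→d17:-→d18:-→d19:-→d20:H0→d21:- -> H0
  + 251.146.0.0/19 (H4) depth=19
  - 0.0.0.0/0 clear@0
  lookup 119.231.131.103: bits 011101111110011110000011 walk d0:-→d1:-→d2:-→d3:-→d4:-→d5:-→d6:-→d7:-→d8:-→d9:-→d10:-→d11:-→d12:-→d13:-→d14:-→d15:-→d16:-→d17:-→d18:-→d19:-→d20:-→d21:-→d22:-→d23:-→d24:H5 -> H5
  + 119.231.128.0/19 (H1) depth=19
  + 251.146.0.0/20 (H5) depth=20
  - 119.231.128.0/19 clear@19
  lookup 251.146.0.4: bits 111110111001001000000 walk d0:-→d1:-→d2:-→d3:-→d4:-→d5:-→d6:-→d7:-→d8:H2→d9:-→d10:-→d11:-→d12:-→d13:-→d14:-→d15:-→d16:-→d17:-→d18:-→d19:H4→d20:H5→d21:- -> H5
  lookup 251.146.0.0: bits 111110111001001000000 walk d0:-→d1:-→d2:-→d3:-→d4:-→d5:-→d6:-→d7:-→d8:H2→d9:-→d10:-→d11:-→d12:-→d13:-→d14:-→d15:-→d16:-→d17:-→d18:-→d19:H4→d20:H5→d21:- -> H5
  + 0.0.0.0/0 (H3) depth=0
  lookup 251.8.236.147: bits 11111011 walk d0:H3→d1:-→d2:-→d3:-→d4:-→d5:-→d6:-→d7:-→d8:H2 -> H2
  + 119.231.131.0/24 (H6) depth=24
  lookup 251.146.0.15: bits 111110111001001000000 walk d0:H3→d1:-→d2:-→d3:-→d4:-→d5:-→d6:-→d7:-→d8:H2→d9:-→d10:-→d11:-→d12:-→d13:-→d14:-→d15:-→d16:-→d17:-→d18:-→d19:H4→d20:H5→d21:- -> H5
  + 119.231.131.128/25 (H0) depth=25
  - 251.146.0.0/19 clear@19
  lookup 251.146.0.0: bits 111110111001001000000 walk d0:H3→d1:-→d2:-→d3:-→d4:-→d5:-→d6:-→d7:-→d8:H2→d9:-→d10:-→d11:-→d12:-→d13:-→d14:-→d15:-→d16:-→d17:-→d18:-→d19:-→d20:H5→d21:- -> H5
  lookup 251.146.0.1: bits 111110111001001000000 walk d0:H3→d1:-→d2:-→d3:-→d4:-→d5:-→d6:-→d7:-→d8:H2→d9:-→d10:-→d11:-→d12:-→d13:-→d14:-→d15:-→d16:-→d17:-→d18:-→d19:-→d20:H5→d21:- -> H5
  + 224.0.0.0/3 (H0) depth=3
  - 224.0.0.0/3 clear@3
  - 251.146.0.0/20 clear@20
  lookup 119.231.131.0: bits 011101111110011110000011 walk d0:H3→d1:-→d2:-→d3:-→d4:-→d5:-→d6:-→d7:-→d8:-→d9:-→d10:-→d11:-→d12:-→d13:-→d14:-→d15:-→d16:-→d17:-→d18:-→d19:-→d20:-→d21:-→d22:-→d23:-→d24:H6 -> H6

== LOOKUPS ==
["H2","H0","H0","H4","H0","H0","H5","H5","H5","H2","H5","H5","H5","H6"]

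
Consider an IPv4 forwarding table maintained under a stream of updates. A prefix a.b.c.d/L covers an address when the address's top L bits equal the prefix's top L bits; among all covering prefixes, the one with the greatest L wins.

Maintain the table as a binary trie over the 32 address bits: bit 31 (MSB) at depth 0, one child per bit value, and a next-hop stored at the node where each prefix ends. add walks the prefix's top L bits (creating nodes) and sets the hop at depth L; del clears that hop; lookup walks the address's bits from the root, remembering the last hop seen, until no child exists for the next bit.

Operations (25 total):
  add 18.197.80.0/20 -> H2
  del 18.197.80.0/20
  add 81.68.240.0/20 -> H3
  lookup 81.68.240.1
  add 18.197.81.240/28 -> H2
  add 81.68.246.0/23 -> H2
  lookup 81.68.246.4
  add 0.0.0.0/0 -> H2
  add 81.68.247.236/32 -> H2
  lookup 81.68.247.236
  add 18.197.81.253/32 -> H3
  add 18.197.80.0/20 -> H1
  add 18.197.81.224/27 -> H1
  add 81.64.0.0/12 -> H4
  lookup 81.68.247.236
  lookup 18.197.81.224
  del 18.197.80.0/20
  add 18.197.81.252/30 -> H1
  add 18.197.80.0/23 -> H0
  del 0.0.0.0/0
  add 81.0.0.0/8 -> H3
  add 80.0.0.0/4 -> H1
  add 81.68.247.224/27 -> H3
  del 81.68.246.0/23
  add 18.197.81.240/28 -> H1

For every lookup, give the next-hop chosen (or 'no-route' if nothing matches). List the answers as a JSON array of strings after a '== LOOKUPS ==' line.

Trace:
  + 18.197.80.0/20 (H2) depth=20
  - 18.197.80.0/20 clear@20
  + 81.68.240.0/20 (H3) depth=20
  lookup 81.68.240.1: bits 01010001010001001111 walk d0:-→d1:-→d2:-→d3:-→d4:-→d5:-→d6:-→d7:-→d8:-→d9:-→d10:-→d11:-→d12:-→d13:-→d14:-→d15:-→d16:-→d17:-→d18:-→d19:-→d20:H3 -> H3
  + 18.197.81.240/28 (H2) depth=28
  + 81.68.246.0/23 (H2) depth=23
  lookup 81.68.246.4: bits 01010001010001001111011 walk d0:-→d1:-→d2:-→d3:-→d4:-→d5:-→d6:-→d7:-→d8:-→d9:-→d10:-→d11:-→d12:-→d13:-→d14:-→d15:-→d16:-→d17:-→d18:-→d19:-→d20:H3→d21:-→d22:-→d23:H2 -> H2
  + 0.0.0.0/0 (H2) depth=0
  + 81.68.247.236/32 (H2) depth=32
  lookup 81.68.247.236: bits 01010001010001001111011111101100 walk d0:H2→d1:-→d2:-→d3:-→d4:-→d5:-→d6:-→d7:-→d8:-→d9:-→d10:-→d11:-→d12:-→d13:-→d14:-→d15:-→d16:-→d17:-→d18:-→d19:-→d20:H3→d21:-→d22:-→d23:H2→d24:-→d25:-→d26:-→d27:-→d28:-→d29:-→d30:-→d31:-→d32:H2 -> H2
  + 18.197.81.253/32 (H3) depth=32
  + 18.197.80.0/20 (H1) depth=20
  + 18.197.81.224/27 (H1) depth=27
  + 81.64.0.0/12 (H4) depth=12
  lookup 81.68.247.236: bits 01010001010001001111011111101100 walk d0:H2→d1:-→d2:-→d3:-→d4:-→d5:-→d6:-→d7:-→d8:-→d9:-→d10:-→d11:-→d12:H4→d13:-→d14:-→d15:-→d16:-→d17:-→d18:-→d19:-→d20:H3→d21:-→d22:-→d23:H2→d24:-→d25:-→d26:-→d27:-→d28:-→d29:-→d30:-→d31:-→d32:H2 -> H2
  lookup 18.197.81.224: bits 000100101100010101010001111 walk d0:H2→d1:-→d2:-→d3:-→d4:-→d5:-→d6:-→d7:-→d8:-→d9:-→d10:-→d11:-→d12:-→d13:-→d14:-→d15:-→d16:-→d17:-→d18:-→d19:-→d20:H1→d21:-→d22:-→d23:-→d24:-→d25:-→d26:-→d27:H1 -> H1
  - 18.197.80.0/20 clear@20
  + 18.197.81.252/30 (H1) depth=30
  + 18.197.80.0/23 (H0) depth=23
  - 0.0.0.0/0 clear@0
  + 81.0.0.0/8 (H3) depth=8
  + 80.0.0.0/4 (H1) depth=4
  + 81.68.247.224/27 (H3) depth=27
  - 81.68.246.0/23 clear@23
  + 18.197.81.240/28 (H1) depth=28

== LOOKUPS ==
["H3","H2","H2","H2","H1"]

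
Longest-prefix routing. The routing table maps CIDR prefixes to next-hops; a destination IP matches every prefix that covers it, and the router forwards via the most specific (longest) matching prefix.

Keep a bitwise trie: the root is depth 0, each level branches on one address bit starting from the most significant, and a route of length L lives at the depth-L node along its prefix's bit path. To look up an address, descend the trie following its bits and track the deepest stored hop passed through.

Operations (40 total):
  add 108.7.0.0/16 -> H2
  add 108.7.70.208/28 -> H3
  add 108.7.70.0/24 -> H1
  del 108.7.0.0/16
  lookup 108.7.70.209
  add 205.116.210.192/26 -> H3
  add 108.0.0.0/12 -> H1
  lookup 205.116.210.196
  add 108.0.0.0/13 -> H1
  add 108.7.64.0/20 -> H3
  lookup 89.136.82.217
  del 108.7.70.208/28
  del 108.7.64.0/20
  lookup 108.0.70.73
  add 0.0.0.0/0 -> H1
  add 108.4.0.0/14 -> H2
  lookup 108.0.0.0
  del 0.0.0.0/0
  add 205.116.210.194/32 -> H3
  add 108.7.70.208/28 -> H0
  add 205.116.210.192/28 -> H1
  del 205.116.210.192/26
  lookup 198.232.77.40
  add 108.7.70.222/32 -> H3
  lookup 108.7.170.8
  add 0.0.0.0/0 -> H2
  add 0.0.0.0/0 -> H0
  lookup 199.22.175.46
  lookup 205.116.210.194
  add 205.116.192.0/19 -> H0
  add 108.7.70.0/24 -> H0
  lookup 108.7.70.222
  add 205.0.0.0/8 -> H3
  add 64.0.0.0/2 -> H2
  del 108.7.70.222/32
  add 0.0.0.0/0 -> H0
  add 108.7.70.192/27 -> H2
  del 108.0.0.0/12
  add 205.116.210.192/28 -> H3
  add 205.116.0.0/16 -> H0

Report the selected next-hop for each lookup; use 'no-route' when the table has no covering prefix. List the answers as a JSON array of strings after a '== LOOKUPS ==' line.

Trace:
  add 108.7.0.0/16 -> H2 at depth 16
  add 108.7.70.208/28 -> H3 at depth 28
  add 108.7.70.0/24 -> H1 at depth 24
  del 108.7.0.0/16 (clear depth 16)
  ? 108.7.70.209  path d0:-→d1:-→d2:-→d3:-→d4:-→d5:-→d6:-→d7:-→d8:-→d9:-→d10:-→d11:-→d12:-→d13:-→d14:-→d15:-→d16:-→d17:-→d18:-→d19:-→d20:-→d21:-→d22:-→d23:-→d24:H1→d25:-→d26:-→d27:-→d28:H3  best=H3
  add 205.116.210.192/26 -> H3 at depth 26
  add 108.0.0.0/12 -> H1 at depth 12
  ? 205.116.210.196  path d0:-→d1:-→d2:-→d3:-→d4:-→d5:-→d6:-→d7:-→d8:-→d9:-→d10:-→d11:-→d12:-→d13:-→d14:-→d15:-→d16:-→d17:-→d18:-→d19:-→d20:-→d21:-→d22:-→d23:-→d24:-→d25:-→d26:H3  best=H3
  add 108.0.0.0/13 -> H1 at depth 13
  add 108.7.64.0/20 -> H3 at depth 20
  ? 89.136.82.217  path d0:-→d1:-→d2:-  best=no-route
  del 108.7.70.208/28 (clear depth 28)
  del 108.7.64.0/20 (clear depth 20)
  ? 108.0.70.73  path d0:-→d1:-→d2:-→d3:-→d4:-→d5:-→d6:-→d7:-→d8:-→d9:-→d10:-→d11:-→d12:H1→d13:H1  best=H1
  add 0.0.0.0/0 -> H1 at depth 0
  add 108.4.0.0/14 -> H2 at depth 14
  ? 108.0.0.0  path d0:H1→d1:-→d2:-→d3:-→d4:-→d5:-→d6:-→d7:-→d8:-→d9:-→d10:-→d11:-→d12:H1→d13:H1  best=H1
  del 0.0.0.0/0 (clear depth 0)
  add 205.116.210.194/32 -> H3 at depth 32
  add 108.7.70.208/28 -> H0 at depth 28
  add 205.116.210.192/28 -> H1 at depth 28
  del 205.116.210.192/26 (clear depth 26)
  ? 198.232.77.40  path d0:-→d1:-→d2:-→d3:-→d4:-  best=no-route
  add 108.7.70.222/32 -> H3 at depth 32
  ? 108.7.170.8  path d0:-→d1:-→d2:-→d3:-→d4:-→d5:-→d6:-→d7:-→d8:-→d9:-→d10:-→d11:-→d12:H1→d13:H1→d14:H2→d15:-→d16:-  best=H2
  add 0.0.0.0/0 -> H2 at depth 0
  add 0.0.0.0/0 -> H0 at depth 0
  ? 199.22.175.46  path d0:H0→d1:-→d2:-→d3:-→d4:-  best=H0
  ? 205.116.210.194  path d0:H0→d1:-→d2:-→d3:-→d4:-→d5:-→d6:-→d7:-→d8:-→d9:-→d10:-→d11:-→d12:-→d13:-→d14:-→d15:-→d16:-→d17:-→d18:-→d19:-→d20:-→d21:-→d22:-→d23:-→d24:-→d25:-→d26:-→d27:-→d28:H1→d29:-→d30:-→d31:-→d32:H3  best=H3
  add 205.116.192.0/19 -> H0 at depth 19
  add 108.7.70.0/24 -> H0 at depth 24
  ? 108.7.70.222  path d0:H0→d1:-→d2:-→d3:-→d4:-→d5:-→d6:-→d7:-→d8:-→d9:-→d10:-→d11:-→d12:H1→d13:H1→d14:H2→d15:-→d16:-→d17:-→d18:-→d19:-→d20:-→d21:-→d22:-→d23:-→d24:H0→d25:-→d26:-→d27:-→d28:H0→d29:-→d30:-→d31:-→d32:H3  best=H3
  add 205.0.0.0/8 -> H3 at depth 8
  add 64.0.0.0/2 -> H2 at depth 2
  del 108.7.70.222/32 (clear depth 32)
  add 0.0.0.0/0 -> H0 at depth 0
  add 108.7.70.192/27 -> H2 at depth 27
  del 108.0.0.0/12 (clear depth 12)
  add 205.116.210.192/28 -> H3 at depth 28
  add 205.116.0.0/16 -> H0 at depth 16

== LOOKUPS ==
["H3","H3","no-route","H1","H1","no-route","H2","H0","H3","H3"]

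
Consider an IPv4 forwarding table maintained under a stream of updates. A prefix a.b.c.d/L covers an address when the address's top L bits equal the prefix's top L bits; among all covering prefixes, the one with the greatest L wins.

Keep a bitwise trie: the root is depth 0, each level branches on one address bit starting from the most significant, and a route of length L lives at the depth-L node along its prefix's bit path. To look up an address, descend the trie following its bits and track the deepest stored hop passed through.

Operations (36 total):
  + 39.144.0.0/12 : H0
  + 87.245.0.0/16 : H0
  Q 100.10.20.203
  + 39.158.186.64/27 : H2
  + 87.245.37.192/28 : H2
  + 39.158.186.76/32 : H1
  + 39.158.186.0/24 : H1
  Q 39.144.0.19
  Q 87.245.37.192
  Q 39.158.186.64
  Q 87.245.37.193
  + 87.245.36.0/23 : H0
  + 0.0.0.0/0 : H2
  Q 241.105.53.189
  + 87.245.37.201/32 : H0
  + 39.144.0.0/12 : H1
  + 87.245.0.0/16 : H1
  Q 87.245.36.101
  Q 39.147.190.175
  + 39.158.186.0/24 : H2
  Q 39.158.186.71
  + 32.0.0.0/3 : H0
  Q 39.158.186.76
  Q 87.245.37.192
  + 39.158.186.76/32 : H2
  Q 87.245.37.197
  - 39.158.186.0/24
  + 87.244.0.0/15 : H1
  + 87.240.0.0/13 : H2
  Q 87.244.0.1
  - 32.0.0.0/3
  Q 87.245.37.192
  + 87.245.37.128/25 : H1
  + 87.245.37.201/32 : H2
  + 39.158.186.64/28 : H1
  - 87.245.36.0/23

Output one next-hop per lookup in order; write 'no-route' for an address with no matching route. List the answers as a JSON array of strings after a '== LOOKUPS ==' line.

Apply in order:
  + 39.144.0.0/12 (H0) depth=12
  + 87.245.0.0/16 (H0) depth=16
  Q 100.10.20.203: descend 01 ; hops seen [∅] ; pick no-route
  + 39.158.186.64/27 (H2) depth=27
  + 87.245.37.192/28 (H2) depth=28
  + 39.158.186.76/32 (H1) depth=32
  + 39.158.186.0/24 (H1) depth=24
  Q 39.144.0.19: descend 001001111001 ; hops seen [H0] ; pick H0
  Q 87.245.37.192: descend 0101011111110101001001011100 ; hops seen [H0,H2] ; pick H2
  Q 39.158.186.64: descend 0010011110011110101110100100 ; hops seen [H0,H1,H2] ; pick H2
  Q 87.245.37.193: descend 0101011111110101001001011100 ; hops seen [H0,H2] ; pick H2
  + 87.245.36.0/23 (H0) depth=23
  + 0.0.0.0/0 (H2) depth=0
  Q 241.105.53.189: descend ε ; hops seen [H2] ; pick H2
  + 87.245.37.201/32 (H0) depth=32
  + 39.144.0.0/12 (H1) depth=12
  + 87.245.0.0/16 (H1) depth=16
  Q 87.245.36.101: descend 01010111111101010010010 ; hops seen [H2,H1,H0] ; pick H0
  Q 39.147.190.175: descend 001001111001 ; hops seen [H2,H1] ; pick H1
  + 39.158.186.0/24 (H2) depth=24
  Q 39.158.186.71: descend 0010011110011110101110100100 ; hops seen [H2,H1,H2,H2] ; pick H2
  + 32.0.0.0/3 (H0) depth=3
  Q 39.158.186.76: descend 00100111100111101011101001001100 ; hops seen [H2,H0,H1,H2,H2,H1] ; pick H1
  Q 87.245.37.192: descend 0101011111110101001001011100 ; hops seen [H2,H1,H0,H2] ; pick H2
  + 39.158.186.76/32 (H2) depth=32
  Q 87.245.37.197: descend 0101011111110101001001011100 ; hops seen [H2,H1,H0,H2] ; pick H2
  del 39.158.186.0/24 (clear depth 24)
  + 87.244.0.0/15 (H1) depth=15
  + 87.240.0.0/13 (H2) depth=13
  Q 87.244.0.1: descend 010101111111010 ; hops seen [H2,H2,H1] ; pick H1
  del 32.0.0.0/3 (clear depth 3)
  Q 87.245.37.192: descend 0101011111110101001001011100 ; hops seen [H2,H2,H1,H1,H0,H2] ; pick H2
  + 87.245.37.128/25 (H1) depth=25
  + 87.245.37.201/32 (H2) depth=32
  + 39.158.186.64/28 (H1) depth=28
  del 87.245.36.0/23 (clear depth 23)

== LOOKUPS ==
["no-route","H0","H2","H2","H2","H2","H0","H1","H2","H1","H2","H2","H1","H2"]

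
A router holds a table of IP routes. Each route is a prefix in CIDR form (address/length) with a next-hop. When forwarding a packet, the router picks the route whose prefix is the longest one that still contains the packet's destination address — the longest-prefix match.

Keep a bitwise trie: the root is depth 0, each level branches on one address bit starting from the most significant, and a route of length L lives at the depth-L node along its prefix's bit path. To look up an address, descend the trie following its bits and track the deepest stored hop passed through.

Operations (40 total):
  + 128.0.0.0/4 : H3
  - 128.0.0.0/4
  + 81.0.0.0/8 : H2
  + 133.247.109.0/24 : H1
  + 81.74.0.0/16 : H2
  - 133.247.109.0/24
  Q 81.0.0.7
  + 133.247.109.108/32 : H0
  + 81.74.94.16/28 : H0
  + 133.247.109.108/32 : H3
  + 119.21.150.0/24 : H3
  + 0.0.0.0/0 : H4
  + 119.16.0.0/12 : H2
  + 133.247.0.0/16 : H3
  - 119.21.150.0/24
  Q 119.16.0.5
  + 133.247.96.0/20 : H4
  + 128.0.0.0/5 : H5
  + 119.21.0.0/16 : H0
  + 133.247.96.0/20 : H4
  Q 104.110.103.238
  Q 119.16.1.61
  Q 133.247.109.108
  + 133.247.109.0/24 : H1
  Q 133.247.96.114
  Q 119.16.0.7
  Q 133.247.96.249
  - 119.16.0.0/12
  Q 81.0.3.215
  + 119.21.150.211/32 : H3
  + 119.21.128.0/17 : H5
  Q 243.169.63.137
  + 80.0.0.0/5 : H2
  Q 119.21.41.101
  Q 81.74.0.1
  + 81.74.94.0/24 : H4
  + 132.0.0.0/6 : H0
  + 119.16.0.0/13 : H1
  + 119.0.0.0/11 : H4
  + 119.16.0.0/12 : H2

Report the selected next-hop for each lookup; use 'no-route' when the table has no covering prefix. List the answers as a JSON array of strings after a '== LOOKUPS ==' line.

Process each operation:
  + 128.0.0.0/4 (H3) depth=4
  del 128.0.0.0/4 (clear depth 4)
  + 81.0.0.0/8 (H2) depth=8
  + 133.247.109.0/24 (H1) depth=24
  + 81.74.0.0/16 (H2) depth=16
  del 133.247.109.0/24 (clear depth 24)
  ? 81.0.0.7  path d0:-→d1:-→d2:-→d3:-→d4:-→d5:-→d6:-→d7:-→d8:H2→d9:-  best=H2
  + 133.247.109.108/32 (H0) depth=32
  + 81.74.94.16/28 (H0) depth=28
  + 133.247.109.108/32 (H3) depth=32
  + 119.21.150.0/24 (H3) depth=24
  + 0.0.0.0/0 (H4) depth=0
  + 119.16.0.0/12 (H2) depth=12
  + 133.247.0.0/16 (H3) depth=16
  del 119.21.150.0/24 (clear depth 24)
  ? 119.16.0.5  path d0:H4→d1:-→d2:-→d3:-→d4:-→d5:-→d6:-→d7:-→d8:-→d9:-→d10:-→d11:-→d12:H2→d13:-  best=H2
  + 133.247.96.0/20 (H4) depth=20
  + 128.0.0.0/5 (H5) depth=5
  + 119.21.0.0/16 (H0) depth=16
  + 133.247.96.0/20 (H4) depth=20
  ? 104.110.103.238  path d0:H4→d1:-→d2:-→d3:-  best=H4
  ? 119.16.1.61  path d0:H4→d1:-→d2:-→d3:-→d4:-→d5:-→d6:-→d7:-→d8:-→d9:-→d10:-→d11:-→d12:H2→d13:-  best=H2
  ? 133.247.109.108  path d0:H4→d1:-→d2:-→d3:-→d4:-→d5:H5→d6:-→d7:-→d8:-→d9:-→d10:-→d11:-→d12:-→d13:-→d14:-→d15:-→d16:H3→d17:-→d18:-→d19:-→d20:H4→d21:-→d22:-→d23:-→d24:-→d25:-→d26:-→d27:-→d28:-→d29:-→d30:-→d31:-→d32:H3  best=H3
  + 133.247.109.0/24 (H1) depth=24
  ? 133.247.96.114  path d0:H4→d1:-→d2:-→d3:-→d4:-→d5:H5→d6:-→d7:-→d8:-→d9:-→d10:-→d11:-→d12:-→d13:-→d14:-→d15:-→d16:H3→d17:-→d18:-→d19:-→d20:H4  best=H4
  ? 119.16.0.7  path d0:H4→d1:-→d2:-→d3:-→d4:-→d5:-→d6:-→d7:-→d8:-→d9:-→d10:-→d11:-→d12:H2→d13:-  best=H2
  ? 133.247.96.249  path d0:H4→d1:-→d2:-→d3:-→d4:-→d5:H5→d6:-→d7:-→d8:-→d9:-→d10:-→d11:-→d12:-→d13:-→d14:-→d15:-→d16:H3→d17:-→d18:-→d19:-→d20:H4  best=H4
  del 119.16.0.0/12 (clear depth 12)
  ? 81.0.3.215  path d0:H4→d1:-→d2:-→d3:-→d4:-→d5:-→d6:-→d7:-→d8:H2→d9:-  best=H2
  + 119.21.150.211/32 (H3) depth=32
  + 119.21.128.0/17 (H5) depth=17
  ? 243.169.63.137  path d0:H4→d1:-  best=H4
  + 80.0.0.0/5 (H2) depth=5
  ? 119.21.41.101  path d0:H4→d1:-→d2:-→d3:-→d4:-→d5:-→d6:-→d7:-→d8:-→d9:-→d10:-→d11:-→d12:-→d13:-→d14:-→d15:-→d16:H0  best=H0
  ? 81.74.0.1  path d0:H4→d1:-→d2:-→d3:-→d4:-→d5:H2→d6:-→d7:-→d8:H2→d9:-→d10:-→d11:-→d12:-→d13:-→d14:-→d15:-→d16:H2→d17:-  best=H2
  + 81.74.94.0/24 (H4) depth=24
  + 132.0.0.0/6 (H0) depth=6
  + 119.16.0.0/13 (H1) depth=13
  + 119.0.0.0/11 (H4) depth=11
  + 119.16.0.0/12 (H2) depth=12

== LOOKUPS ==
["H2","H2","H4","H2","H3","H4","H2","H4","H2","H4","H0","H2"]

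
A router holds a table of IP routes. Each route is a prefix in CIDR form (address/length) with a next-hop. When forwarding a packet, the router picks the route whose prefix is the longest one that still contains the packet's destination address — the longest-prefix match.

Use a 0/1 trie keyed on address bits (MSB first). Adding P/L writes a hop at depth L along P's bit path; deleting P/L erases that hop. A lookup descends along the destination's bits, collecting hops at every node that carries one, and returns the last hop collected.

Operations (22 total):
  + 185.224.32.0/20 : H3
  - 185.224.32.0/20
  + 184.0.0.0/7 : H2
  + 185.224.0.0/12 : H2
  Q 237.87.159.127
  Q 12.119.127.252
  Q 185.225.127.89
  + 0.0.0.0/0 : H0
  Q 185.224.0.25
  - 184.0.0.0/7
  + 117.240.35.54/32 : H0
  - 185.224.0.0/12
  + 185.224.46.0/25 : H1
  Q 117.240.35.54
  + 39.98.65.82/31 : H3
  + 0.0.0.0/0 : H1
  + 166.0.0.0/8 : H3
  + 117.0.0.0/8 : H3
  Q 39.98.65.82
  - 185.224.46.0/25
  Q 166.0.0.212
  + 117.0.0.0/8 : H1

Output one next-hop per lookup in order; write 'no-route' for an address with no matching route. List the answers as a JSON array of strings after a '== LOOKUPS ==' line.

Process each operation:
  add 185.224.32.0/20 -> H3 at depth 20
  del 185.224.32.0/20 (clear depth 20)
  add 184.0.0.0/7 -> H2 at depth 7
  add 185.224.0.0/12 -> H2 at depth 12
  ? 237.87.159.127  path d0:-→d1:-  best=no-route
  ? 12.119.127.252  path d0:-  best=no-route
  ? 185.225.127.89  path d0:-→d1:-→d2:-→d3:-→d4:-→d5:-→d6:-→d7:H2→d8:-→d9:-→d10:-→d11:-→d12:H2→d13:-→d14:-→d15:-  best=H2
  add 0.0.0.0/0 -> H0 at depth 0
  ? 185.224.0.25  path d0:H0→d1:-→d2:-→d3:-→d4:-→d5:-→d6:-→d7:H2→d8:-→d9:-→d10:-→d11:-→d12:H2→d13:-→d14:-→d15:-→d16:-→d17:-→d18:-  best=H2
  del 184.0.0.0/7 (clear depth 7)
  add 117.240.35.54/32 -> H0 at depth 32
  del 185.224.0.0/12 (clear depth 12)
  add 185.224.46.0/25 -> H1 at depth 25
  ? 117.240.35.54  path d0:H0→d1:-→d2:-→d3:-→d4:-→d5:-→d6:-→d7:-→d8:-→d9:-→d10:-→d11:-→d12:-→d13:-→d14:-→d15:-→d16:-→d17:-→d18:-→d19:-→d20:-→d21:-→d22:-→d23:-→d24:-→d25:-→d26:-→d27:-→d28:-→d29:-→d30:-→d31:-→d32:H0  best=H0
  add 39.98.65.82/31 -> H3 at depth 31
  add 0.0.0.0/0 -> H1 at depth 0
  add 166.0.0.0/8 -> H3 at depth 8
  add 117.0.0.0/8 -> H3 at depth 8
  ? 39.98.65.82  path d0:H1→d1:-→d2:-→d3:-→d4:-→d5:-→d6:-→d7:-→d8:-→d9:-→d10:-→d11:-→d12:-→d13:-→d14:-→d15:-→d16:-→d17:-→d18:-→d19:-→d20:-→d21:-→d22:-→d23:-→d24:-→d25:-→d26:-→d27:-→d28:-→d29:-→d30:-→d31:H3  best=H3
  del 185.224.46.0/25 (clear depth 25)
  ? 166.0.0.212  path d0:H1→d1:-→d2:-→d3:-→d4:-→d5:-→d6:-→d7:-→d8:H3  best=H3
  add 117.0.0.0/8 -> H1 at depth 8

== LOOKUPS ==
["no-route","no-route","H2","H2","H0","H3","H3"]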